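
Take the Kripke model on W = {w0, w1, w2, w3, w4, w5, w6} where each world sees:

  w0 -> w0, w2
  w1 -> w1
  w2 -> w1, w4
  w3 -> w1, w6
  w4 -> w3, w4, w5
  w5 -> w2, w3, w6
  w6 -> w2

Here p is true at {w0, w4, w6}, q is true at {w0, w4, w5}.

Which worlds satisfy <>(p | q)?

w0: successors {w0, w2}; p | q there: w0:T, w2:F. ✓
w1: successors {w1}; p | q there: w1:F. ✗
w2: successors {w1, w4}; p | q there: w1:F, w4:T. ✓
w3: successors {w1, w6}; p | q there: w1:F, w6:T. ✓
w4: successors {w3, w4, w5}; p | q there: w3:F, w4:T, w5:T. ✓
w5: successors {w2, w3, w6}; p | q there: w2:F, w3:F, w6:T. ✓
w6: successors {w2}; p | q there: w2:F. ✗

{w0, w2, w3, w4, w5}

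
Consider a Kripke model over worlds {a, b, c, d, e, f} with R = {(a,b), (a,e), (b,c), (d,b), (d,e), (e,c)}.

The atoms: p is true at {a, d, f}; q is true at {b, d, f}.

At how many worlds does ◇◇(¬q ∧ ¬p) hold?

a: successors {b, e}; ◇(¬q ∧ ¬p) there: b:T, e:T. ✓
b: successors {c}; ◇(¬q ∧ ¬p) there: c:F. ✗
c: no successors, so ◇◇(¬q ∧ ¬p) fails. ✗
d: successors {b, e}; ◇(¬q ∧ ¬p) there: b:T, e:T. ✓
e: successors {c}; ◇(¬q ∧ ¬p) there: c:F. ✗
f: no successors, so ◇◇(¬q ∧ ¬p) fails. ✗
Satisfying worlds: {a, d}.

2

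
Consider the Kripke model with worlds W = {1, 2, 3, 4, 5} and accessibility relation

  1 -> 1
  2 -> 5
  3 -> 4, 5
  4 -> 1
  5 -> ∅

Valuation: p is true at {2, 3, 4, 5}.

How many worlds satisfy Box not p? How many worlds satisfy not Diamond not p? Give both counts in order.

3 and 3

For Box not p:
1: successors {1}; not p there: 1:T. ✓
2: successors {5}; not p there: 5:F. ✗
3: successors {4, 5}; not p there: 4:F, 5:F. ✗
4: successors {1}; not p there: 1:T. ✓
5: no successors, so Box not p holds vacuously. ✓
— 3 worlds.
For not Diamond not p:
1: Diamond not p is T. ✗
2: Diamond not p is F. ✓
3: Diamond not p is F. ✓
4: Diamond not p is T. ✗
5: Diamond not p is F. ✓
— 3 worlds.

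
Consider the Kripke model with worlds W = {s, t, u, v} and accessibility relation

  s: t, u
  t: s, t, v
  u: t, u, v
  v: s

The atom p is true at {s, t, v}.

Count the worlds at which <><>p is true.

s: successors {t, u}; <>p there: t:T, u:T. ✓
t: successors {s, t, v}; <>p there: s:T, t:T, v:T. ✓
u: successors {t, u, v}; <>p there: t:T, u:T, v:T. ✓
v: successors {s}; <>p there: s:T. ✓
Satisfying worlds: {s, t, u, v}.

4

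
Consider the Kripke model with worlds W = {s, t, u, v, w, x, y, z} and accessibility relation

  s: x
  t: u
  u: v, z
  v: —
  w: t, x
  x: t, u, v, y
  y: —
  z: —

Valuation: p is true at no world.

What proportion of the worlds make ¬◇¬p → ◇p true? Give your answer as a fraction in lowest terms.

5/8

s: ¬◇¬p is F, ◇p is F. ✓
t: ¬◇¬p is F, ◇p is F. ✓
u: ¬◇¬p is F, ◇p is F. ✓
v: ¬◇¬p is T, ◇p is F. ✗
w: ¬◇¬p is F, ◇p is F. ✓
x: ¬◇¬p is F, ◇p is F. ✓
y: ¬◇¬p is T, ◇p is F. ✗
z: ¬◇¬p is T, ◇p is F. ✗
That's 5 of 8 worlds, so 5/8.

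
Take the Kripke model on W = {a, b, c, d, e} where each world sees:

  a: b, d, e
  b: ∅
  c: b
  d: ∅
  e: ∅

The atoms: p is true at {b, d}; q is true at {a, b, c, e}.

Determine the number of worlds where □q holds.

a: successors {b, d, e}; q there: b:T, d:F, e:T. ✗
b: no successors, so □q holds vacuously. ✓
c: successors {b}; q there: b:T. ✓
d: no successors, so □q holds vacuously. ✓
e: no successors, so □q holds vacuously. ✓
Satisfying worlds: {b, c, d, e}.

4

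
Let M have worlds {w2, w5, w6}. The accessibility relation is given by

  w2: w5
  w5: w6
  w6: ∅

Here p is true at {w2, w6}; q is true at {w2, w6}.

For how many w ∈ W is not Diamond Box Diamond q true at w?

w2: Diamond Box Diamond q is F. ✓
w5: Diamond Box Diamond q is T. ✗
w6: Diamond Box Diamond q is F. ✓
Satisfying worlds: {w2, w6}.

2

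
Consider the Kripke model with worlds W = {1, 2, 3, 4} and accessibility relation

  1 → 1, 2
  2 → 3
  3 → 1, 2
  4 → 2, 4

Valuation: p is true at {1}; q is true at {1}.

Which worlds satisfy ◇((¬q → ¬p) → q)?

1: successors {1, 2}; (¬q → ¬p) → q there: 1:T, 2:F. ✓
2: successors {3}; (¬q → ¬p) → q there: 3:F. ✗
3: successors {1, 2}; (¬q → ¬p) → q there: 1:T, 2:F. ✓
4: successors {2, 4}; (¬q → ¬p) → q there: 2:F, 4:F. ✗

{1, 3}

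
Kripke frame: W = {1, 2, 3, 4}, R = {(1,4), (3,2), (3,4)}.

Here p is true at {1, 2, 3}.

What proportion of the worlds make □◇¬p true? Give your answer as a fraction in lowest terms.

1/2

1: successors {4}; ◇¬p there: 4:F. ✗
2: no successors, so □◇¬p holds vacuously. ✓
3: successors {2, 4}; ◇¬p there: 2:F, 4:F. ✗
4: no successors, so □◇¬p holds vacuously. ✓
That's 2 of 4 worlds, so 2/4 = 1/2.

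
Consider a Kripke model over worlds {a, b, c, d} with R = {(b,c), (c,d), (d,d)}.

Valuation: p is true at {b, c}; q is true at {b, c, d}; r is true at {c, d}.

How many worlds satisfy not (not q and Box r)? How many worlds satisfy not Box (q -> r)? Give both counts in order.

3 and 0

For not (not q and Box r):
a: not q and Box r is T. ✗
b: not q and Box r is F. ✓
c: not q and Box r is F. ✓
d: not q and Box r is F. ✓
— 3 worlds.
For not Box (q -> r):
a: Box (q -> r) is T. ✗
b: Box (q -> r) is T. ✗
c: Box (q -> r) is T. ✗
d: Box (q -> r) is T. ✗
— 0 worlds.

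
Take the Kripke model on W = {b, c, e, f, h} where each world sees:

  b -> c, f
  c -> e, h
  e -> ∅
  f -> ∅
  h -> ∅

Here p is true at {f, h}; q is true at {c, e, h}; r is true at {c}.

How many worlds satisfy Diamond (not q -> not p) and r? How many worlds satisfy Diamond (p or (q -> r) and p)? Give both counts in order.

For Diamond (not q -> not p) and r:
b: Diamond (not q -> not p) is T, r is F. ✗
c: Diamond (not q -> not p) is T, r is T. ✓
e: Diamond (not q -> not p) is F, r is F. ✗
f: Diamond (not q -> not p) is F, r is F. ✗
h: Diamond (not q -> not p) is F, r is F. ✗
— 1 world.
For Diamond (p or (q -> r) and p):
b: successors {c, f}; p or (q -> r) and p there: c:F, f:T. ✓
c: successors {e, h}; p or (q -> r) and p there: e:F, h:T. ✓
e: no successors, so Diamond (p or (q -> r) and p) fails. ✗
f: no successors, so Diamond (p or (q -> r) and p) fails. ✗
h: no successors, so Diamond (p or (q -> r) and p) fails. ✗
— 2 worlds.

1 and 2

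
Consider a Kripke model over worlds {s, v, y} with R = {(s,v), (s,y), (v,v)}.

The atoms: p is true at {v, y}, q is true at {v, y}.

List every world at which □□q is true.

s: successors {v, y}; □q there: v:T, y:T. ✓
v: successors {v}; □q there: v:T. ✓
y: no successors, so □□q holds vacuously. ✓

{s, v, y}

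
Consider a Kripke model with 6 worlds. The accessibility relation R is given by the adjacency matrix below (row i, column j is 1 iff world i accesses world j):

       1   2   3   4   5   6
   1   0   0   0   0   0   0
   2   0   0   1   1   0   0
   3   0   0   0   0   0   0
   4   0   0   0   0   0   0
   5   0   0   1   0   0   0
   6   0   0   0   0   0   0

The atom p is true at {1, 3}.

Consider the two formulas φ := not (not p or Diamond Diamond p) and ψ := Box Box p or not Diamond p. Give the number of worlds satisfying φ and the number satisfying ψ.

For not (not p or Diamond Diamond p):
1: not p or Diamond Diamond p is F. ✓
2: not p or Diamond Diamond p is T. ✗
3: not p or Diamond Diamond p is F. ✓
4: not p or Diamond Diamond p is T. ✗
5: not p or Diamond Diamond p is T. ✗
6: not p or Diamond Diamond p is T. ✗
— 2 worlds.
For Box Box p or not Diamond p:
1: Box Box p is T, not Diamond p is T. ✓
2: Box Box p is T, not Diamond p is F. ✓
3: Box Box p is T, not Diamond p is T. ✓
4: Box Box p is T, not Diamond p is T. ✓
5: Box Box p is T, not Diamond p is F. ✓
6: Box Box p is T, not Diamond p is T. ✓
— 6 worlds.

2 and 6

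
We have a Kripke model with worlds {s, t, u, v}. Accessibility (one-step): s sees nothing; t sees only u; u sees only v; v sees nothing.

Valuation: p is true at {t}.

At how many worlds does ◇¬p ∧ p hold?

1

s: ◇¬p is F, p is F. ✗
t: ◇¬p is T, p is T. ✓
u: ◇¬p is T, p is F. ✗
v: ◇¬p is F, p is F. ✗
Satisfying worlds: {t}.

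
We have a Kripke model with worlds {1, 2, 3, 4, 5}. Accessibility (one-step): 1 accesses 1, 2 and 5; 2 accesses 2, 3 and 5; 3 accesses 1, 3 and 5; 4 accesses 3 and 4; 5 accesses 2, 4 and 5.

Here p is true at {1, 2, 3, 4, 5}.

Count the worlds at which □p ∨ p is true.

1: □p is T, p is T. ✓
2: □p is T, p is T. ✓
3: □p is T, p is T. ✓
4: □p is T, p is T. ✓
5: □p is T, p is T. ✓
Satisfying worlds: {1, 2, 3, 4, 5}.

5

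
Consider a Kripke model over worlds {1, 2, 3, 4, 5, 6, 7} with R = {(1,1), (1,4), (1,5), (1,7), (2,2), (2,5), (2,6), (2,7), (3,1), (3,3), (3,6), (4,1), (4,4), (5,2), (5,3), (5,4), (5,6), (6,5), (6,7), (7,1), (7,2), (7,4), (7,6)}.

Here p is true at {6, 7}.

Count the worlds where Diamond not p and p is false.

1: Diamond not p is T, p is F. ✗
2: Diamond not p is T, p is F. ✗
3: Diamond not p is T, p is F. ✗
4: Diamond not p is T, p is F. ✗
5: Diamond not p is T, p is F. ✗
6: Diamond not p is T, p is T. ✓
7: Diamond not p is T, p is T. ✓
Satisfying worlds: {6, 7}.
So Diamond not p and p fails at the other 5 worlds.

5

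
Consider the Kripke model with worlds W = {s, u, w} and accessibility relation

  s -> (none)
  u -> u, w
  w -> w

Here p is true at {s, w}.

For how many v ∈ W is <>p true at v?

s: no successors, so <>p fails. ✗
u: successors {u, w}; p there: u:F, w:T. ✓
w: successors {w}; p there: w:T. ✓
Satisfying worlds: {u, w}.

2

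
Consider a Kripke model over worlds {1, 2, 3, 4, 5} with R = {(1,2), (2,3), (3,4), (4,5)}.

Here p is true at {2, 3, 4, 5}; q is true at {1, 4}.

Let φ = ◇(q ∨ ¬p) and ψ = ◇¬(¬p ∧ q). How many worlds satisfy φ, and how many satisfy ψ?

For ◇(q ∨ ¬p):
1: successors {2}; q ∨ ¬p there: 2:F. ✗
2: successors {3}; q ∨ ¬p there: 3:F. ✗
3: successors {4}; q ∨ ¬p there: 4:T. ✓
4: successors {5}; q ∨ ¬p there: 5:F. ✗
5: no successors, so ◇(q ∨ ¬p) fails. ✗
— 1 world.
For ◇¬(¬p ∧ q):
1: successors {2}; ¬(¬p ∧ q) there: 2:T. ✓
2: successors {3}; ¬(¬p ∧ q) there: 3:T. ✓
3: successors {4}; ¬(¬p ∧ q) there: 4:T. ✓
4: successors {5}; ¬(¬p ∧ q) there: 5:T. ✓
5: no successors, so ◇¬(¬p ∧ q) fails. ✗
— 4 worlds.

1 and 4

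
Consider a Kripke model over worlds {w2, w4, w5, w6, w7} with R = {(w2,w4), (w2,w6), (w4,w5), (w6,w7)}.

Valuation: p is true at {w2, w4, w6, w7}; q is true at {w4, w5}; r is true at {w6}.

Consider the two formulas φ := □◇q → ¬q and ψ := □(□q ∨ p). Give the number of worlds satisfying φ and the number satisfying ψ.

For □◇q → ¬q:
w2: □◇q is F, ¬q is T. ✓
w4: □◇q is F, ¬q is F. ✓
w5: □◇q is T, ¬q is F. ✗
w6: □◇q is F, ¬q is T. ✓
w7: □◇q is T, ¬q is T. ✓
— 4 worlds.
For □(□q ∨ p):
w2: successors {w4, w6}; □q ∨ p there: w4:T, w6:T. ✓
w4: successors {w5}; □q ∨ p there: w5:T. ✓
w5: no successors, so □(□q ∨ p) holds vacuously. ✓
w6: successors {w7}; □q ∨ p there: w7:T. ✓
w7: no successors, so □(□q ∨ p) holds vacuously. ✓
— 5 worlds.

4 and 5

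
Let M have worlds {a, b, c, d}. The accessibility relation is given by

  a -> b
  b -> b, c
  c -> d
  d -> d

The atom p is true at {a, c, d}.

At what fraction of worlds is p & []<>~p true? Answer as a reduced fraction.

1/4

a: p is T, []<>~p is T. ✓
b: p is F, []<>~p is F. ✗
c: p is T, []<>~p is F. ✗
d: p is T, []<>~p is F. ✗
That's 1 of 4 worlds, so 1/4.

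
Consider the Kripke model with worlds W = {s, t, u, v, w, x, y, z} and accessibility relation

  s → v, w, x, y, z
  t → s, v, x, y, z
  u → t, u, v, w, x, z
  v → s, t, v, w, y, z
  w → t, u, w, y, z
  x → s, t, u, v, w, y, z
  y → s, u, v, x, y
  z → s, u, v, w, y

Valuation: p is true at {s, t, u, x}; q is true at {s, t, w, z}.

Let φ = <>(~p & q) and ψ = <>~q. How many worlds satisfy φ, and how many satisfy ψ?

7 and 8

For <>(~p & q):
s: successors {v, w, x, y, z}; ~p & q there: v:F, w:T, x:F, y:F, z:T. ✓
t: successors {s, v, x, y, z}; ~p & q there: s:F, v:F, x:F, y:F, z:T. ✓
u: successors {t, u, v, w, x, z}; ~p & q there: t:F, u:F, v:F, w:T, x:F, z:T. ✓
v: successors {s, t, v, w, y, z}; ~p & q there: s:F, t:F, v:F, w:T, y:F, z:T. ✓
w: successors {t, u, w, y, z}; ~p & q there: t:F, u:F, w:T, y:F, z:T. ✓
x: successors {s, t, u, v, w, y, z}; ~p & q there: s:F, t:F, u:F, v:F, w:T, y:F, z:T. ✓
y: successors {s, u, v, x, y}; ~p & q there: s:F, u:F, v:F, x:F, y:F. ✗
z: successors {s, u, v, w, y}; ~p & q there: s:F, u:F, v:F, w:T, y:F. ✓
— 7 worlds.
For <>~q:
s: successors {v, w, x, y, z}; ~q there: v:T, w:F, x:T, y:T, z:F. ✓
t: successors {s, v, x, y, z}; ~q there: s:F, v:T, x:T, y:T, z:F. ✓
u: successors {t, u, v, w, x, z}; ~q there: t:F, u:T, v:T, w:F, x:T, z:F. ✓
v: successors {s, t, v, w, y, z}; ~q there: s:F, t:F, v:T, w:F, y:T, z:F. ✓
w: successors {t, u, w, y, z}; ~q there: t:F, u:T, w:F, y:T, z:F. ✓
x: successors {s, t, u, v, w, y, z}; ~q there: s:F, t:F, u:T, v:T, w:F, y:T, z:F. ✓
y: successors {s, u, v, x, y}; ~q there: s:F, u:T, v:T, x:T, y:T. ✓
z: successors {s, u, v, w, y}; ~q there: s:F, u:T, v:T, w:F, y:T. ✓
— 8 worlds.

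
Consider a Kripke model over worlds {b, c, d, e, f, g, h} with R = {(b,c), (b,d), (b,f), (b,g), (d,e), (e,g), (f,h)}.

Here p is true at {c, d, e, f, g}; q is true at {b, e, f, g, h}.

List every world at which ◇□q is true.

b: successors {c, d, f, g}; □q there: c:T, d:T, f:T, g:T. ✓
c: no successors, so ◇□q fails. ✗
d: successors {e}; □q there: e:T. ✓
e: successors {g}; □q there: g:T. ✓
f: successors {h}; □q there: h:T. ✓
g: no successors, so ◇□q fails. ✗
h: no successors, so ◇□q fails. ✗

{b, d, e, f}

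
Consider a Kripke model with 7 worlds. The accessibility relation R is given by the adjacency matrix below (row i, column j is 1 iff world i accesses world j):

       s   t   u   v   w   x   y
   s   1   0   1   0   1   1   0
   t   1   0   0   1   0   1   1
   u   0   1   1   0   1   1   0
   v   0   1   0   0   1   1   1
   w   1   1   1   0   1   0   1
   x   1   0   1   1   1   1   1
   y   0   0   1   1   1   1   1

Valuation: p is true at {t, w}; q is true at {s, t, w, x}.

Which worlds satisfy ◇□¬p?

s: successors {s, u, w, x}; □¬p there: s:F, u:F, w:F, x:F. ✗
t: successors {s, v, x, y}; □¬p there: s:F, v:F, x:F, y:F. ✗
u: successors {t, u, w, x}; □¬p there: t:T, u:F, w:F, x:F. ✓
v: successors {t, w, x, y}; □¬p there: t:T, w:F, x:F, y:F. ✓
w: successors {s, t, u, w, y}; □¬p there: s:F, t:T, u:F, w:F, y:F. ✓
x: successors {s, u, v, w, x, y}; □¬p there: s:F, u:F, v:F, w:F, x:F, y:F. ✗
y: successors {u, v, w, x, y}; □¬p there: u:F, v:F, w:F, x:F, y:F. ✗

{u, v, w}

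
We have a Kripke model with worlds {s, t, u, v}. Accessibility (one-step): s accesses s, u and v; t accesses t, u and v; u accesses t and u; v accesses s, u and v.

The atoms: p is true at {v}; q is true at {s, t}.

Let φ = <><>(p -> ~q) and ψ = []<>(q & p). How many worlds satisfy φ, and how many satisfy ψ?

4 and 0

For <><>(p -> ~q):
s: successors {s, u, v}; <>(p -> ~q) there: s:T, u:T, v:T. ✓
t: successors {t, u, v}; <>(p -> ~q) there: t:T, u:T, v:T. ✓
u: successors {t, u}; <>(p -> ~q) there: t:T, u:T. ✓
v: successors {s, u, v}; <>(p -> ~q) there: s:T, u:T, v:T. ✓
— 4 worlds.
For []<>(q & p):
s: successors {s, u, v}; <>(q & p) there: s:F, u:F, v:F. ✗
t: successors {t, u, v}; <>(q & p) there: t:F, u:F, v:F. ✗
u: successors {t, u}; <>(q & p) there: t:F, u:F. ✗
v: successors {s, u, v}; <>(q & p) there: s:F, u:F, v:F. ✗
— 0 worlds.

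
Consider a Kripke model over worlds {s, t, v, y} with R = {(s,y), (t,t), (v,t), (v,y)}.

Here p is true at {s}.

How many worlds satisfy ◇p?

s: successors {y}; p there: y:F. ✗
t: successors {t}; p there: t:F. ✗
v: successors {t, y}; p there: t:F, y:F. ✗
y: no successors, so ◇p fails. ✗
Satisfying worlds: ∅.

0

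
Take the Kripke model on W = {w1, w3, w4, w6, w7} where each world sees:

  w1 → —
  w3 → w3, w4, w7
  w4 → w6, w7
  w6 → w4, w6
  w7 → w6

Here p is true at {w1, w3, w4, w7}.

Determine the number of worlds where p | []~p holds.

4

w1: p is T, []~p is T. ✓
w3: p is T, []~p is F. ✓
w4: p is T, []~p is F. ✓
w6: p is F, []~p is F. ✗
w7: p is T, []~p is T. ✓
Satisfying worlds: {w1, w3, w4, w7}.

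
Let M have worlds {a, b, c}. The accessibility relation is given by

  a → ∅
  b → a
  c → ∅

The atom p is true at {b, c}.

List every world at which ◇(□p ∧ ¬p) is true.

a: no successors, so ◇(□p ∧ ¬p) fails. ✗
b: successors {a}; □p ∧ ¬p there: a:T. ✓
c: no successors, so ◇(□p ∧ ¬p) fails. ✗

{b}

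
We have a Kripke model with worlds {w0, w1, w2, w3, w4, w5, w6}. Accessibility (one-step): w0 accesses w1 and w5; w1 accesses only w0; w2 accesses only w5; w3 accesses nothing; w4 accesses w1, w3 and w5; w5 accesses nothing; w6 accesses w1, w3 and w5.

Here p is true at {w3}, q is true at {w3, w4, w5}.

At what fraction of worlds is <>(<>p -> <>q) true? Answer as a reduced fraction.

5/7

w0: successors {w1, w5}; <>p -> <>q there: w1:T, w5:T. ✓
w1: successors {w0}; <>p -> <>q there: w0:T. ✓
w2: successors {w5}; <>p -> <>q there: w5:T. ✓
w3: no successors, so <>(<>p -> <>q) fails. ✗
w4: successors {w1, w3, w5}; <>p -> <>q there: w1:T, w3:T, w5:T. ✓
w5: no successors, so <>(<>p -> <>q) fails. ✗
w6: successors {w1, w3, w5}; <>p -> <>q there: w1:T, w3:T, w5:T. ✓
That's 5 of 7 worlds, so 5/7.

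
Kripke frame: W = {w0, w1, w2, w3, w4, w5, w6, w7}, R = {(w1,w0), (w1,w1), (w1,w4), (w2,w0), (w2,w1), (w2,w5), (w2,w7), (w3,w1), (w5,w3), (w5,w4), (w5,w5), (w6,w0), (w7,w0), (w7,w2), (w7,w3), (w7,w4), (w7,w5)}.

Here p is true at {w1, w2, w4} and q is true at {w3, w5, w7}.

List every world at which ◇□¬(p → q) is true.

{w1, w2, w5, w6, w7}

w0: no successors, so ◇□¬(p → q) fails. ✗
w1: successors {w0, w1, w4}; □¬(p → q) there: w0:T, w1:F, w4:T. ✓
w2: successors {w0, w1, w5, w7}; □¬(p → q) there: w0:T, w1:F, w5:F, w7:F. ✓
w3: successors {w1}; □¬(p → q) there: w1:F. ✗
w4: no successors, so ◇□¬(p → q) fails. ✗
w5: successors {w3, w4, w5}; □¬(p → q) there: w3:T, w4:T, w5:F. ✓
w6: successors {w0}; □¬(p → q) there: w0:T. ✓
w7: successors {w0, w2, w3, w4, w5}; □¬(p → q) there: w0:T, w2:F, w3:T, w4:T, w5:F. ✓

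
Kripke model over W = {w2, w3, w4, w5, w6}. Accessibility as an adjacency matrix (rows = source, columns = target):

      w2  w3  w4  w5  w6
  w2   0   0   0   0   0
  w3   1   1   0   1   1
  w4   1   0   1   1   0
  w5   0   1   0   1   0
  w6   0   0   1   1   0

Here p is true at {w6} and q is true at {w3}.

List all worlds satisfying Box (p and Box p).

{w2}

w2: no successors, so Box (p and Box p) holds vacuously. ✓
w3: successors {w2, w3, w5, w6}; p and Box p there: w2:F, w3:F, w5:F, w6:F. ✗
w4: successors {w2, w4, w5}; p and Box p there: w2:F, w4:F, w5:F. ✗
w5: successors {w3, w5}; p and Box p there: w3:F, w5:F. ✗
w6: successors {w4, w5}; p and Box p there: w4:F, w5:F. ✗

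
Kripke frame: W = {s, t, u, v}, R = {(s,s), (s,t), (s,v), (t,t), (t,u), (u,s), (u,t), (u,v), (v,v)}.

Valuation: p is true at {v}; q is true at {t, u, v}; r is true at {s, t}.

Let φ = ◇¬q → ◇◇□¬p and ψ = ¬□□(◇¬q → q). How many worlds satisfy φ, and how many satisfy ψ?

4 and 3

For ◇¬q → ◇◇□¬p:
s: ◇¬q is T, ◇◇□¬p is T. ✓
t: ◇¬q is F, ◇◇□¬p is T. ✓
u: ◇¬q is T, ◇◇□¬p is T. ✓
v: ◇¬q is F, ◇◇□¬p is F. ✓
— 4 worlds.
For ¬□□(◇¬q → q):
s: □□(◇¬q → q) is F. ✓
t: □□(◇¬q → q) is F. ✓
u: □□(◇¬q → q) is F. ✓
v: □□(◇¬q → q) is T. ✗
— 3 worlds.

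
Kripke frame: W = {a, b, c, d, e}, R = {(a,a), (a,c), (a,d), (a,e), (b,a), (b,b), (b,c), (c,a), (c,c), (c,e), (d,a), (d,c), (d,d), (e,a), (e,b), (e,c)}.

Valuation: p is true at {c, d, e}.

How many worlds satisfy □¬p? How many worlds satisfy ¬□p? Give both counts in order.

For □¬p:
a: successors {a, c, d, e}; ¬p there: a:T, c:F, d:F, e:F. ✗
b: successors {a, b, c}; ¬p there: a:T, b:T, c:F. ✗
c: successors {a, c, e}; ¬p there: a:T, c:F, e:F. ✗
d: successors {a, c, d}; ¬p there: a:T, c:F, d:F. ✗
e: successors {a, b, c}; ¬p there: a:T, b:T, c:F. ✗
— 0 worlds.
For ¬□p:
a: □p is F. ✓
b: □p is F. ✓
c: □p is F. ✓
d: □p is F. ✓
e: □p is F. ✓
— 5 worlds.

0 and 5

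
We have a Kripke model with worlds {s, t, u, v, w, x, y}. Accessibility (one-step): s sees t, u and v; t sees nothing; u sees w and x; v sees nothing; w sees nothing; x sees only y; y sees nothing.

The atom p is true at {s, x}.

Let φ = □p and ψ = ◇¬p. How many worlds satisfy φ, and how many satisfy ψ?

For □p:
s: successors {t, u, v}; p there: t:F, u:F, v:F. ✗
t: no successors, so □p holds vacuously. ✓
u: successors {w, x}; p there: w:F, x:T. ✗
v: no successors, so □p holds vacuously. ✓
w: no successors, so □p holds vacuously. ✓
x: successors {y}; p there: y:F. ✗
y: no successors, so □p holds vacuously. ✓
— 4 worlds.
For ◇¬p:
s: successors {t, u, v}; ¬p there: t:T, u:T, v:T. ✓
t: no successors, so ◇¬p fails. ✗
u: successors {w, x}; ¬p there: w:T, x:F. ✓
v: no successors, so ◇¬p fails. ✗
w: no successors, so ◇¬p fails. ✗
x: successors {y}; ¬p there: y:T. ✓
y: no successors, so ◇¬p fails. ✗
— 3 worlds.

4 and 3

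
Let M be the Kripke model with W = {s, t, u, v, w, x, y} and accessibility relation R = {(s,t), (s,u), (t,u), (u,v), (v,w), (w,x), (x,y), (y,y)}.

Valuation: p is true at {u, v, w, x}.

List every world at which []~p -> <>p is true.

s: []~p is F, <>p is T. ✓
t: []~p is F, <>p is T. ✓
u: []~p is F, <>p is T. ✓
v: []~p is F, <>p is T. ✓
w: []~p is F, <>p is T. ✓
x: []~p is T, <>p is F. ✗
y: []~p is T, <>p is F. ✗

{s, t, u, v, w}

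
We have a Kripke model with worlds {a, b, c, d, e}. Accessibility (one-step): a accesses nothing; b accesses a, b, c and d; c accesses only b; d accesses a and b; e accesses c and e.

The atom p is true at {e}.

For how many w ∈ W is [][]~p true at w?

a: no successors, so [][]~p holds vacuously. ✓
b: successors {a, b, c, d}; []~p there: a:T, b:T, c:T, d:T. ✓
c: successors {b}; []~p there: b:T. ✓
d: successors {a, b}; []~p there: a:T, b:T. ✓
e: successors {c, e}; []~p there: c:T, e:F. ✗
Satisfying worlds: {a, b, c, d}.

4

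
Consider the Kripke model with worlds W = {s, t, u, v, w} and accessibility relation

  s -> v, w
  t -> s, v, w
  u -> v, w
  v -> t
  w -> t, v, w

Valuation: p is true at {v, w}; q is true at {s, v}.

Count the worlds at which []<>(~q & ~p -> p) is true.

1

s: successors {v, w}; <>(~q & ~p -> p) there: v:F, w:T. ✗
t: successors {s, v, w}; <>(~q & ~p -> p) there: s:T, v:F, w:T. ✗
u: successors {v, w}; <>(~q & ~p -> p) there: v:F, w:T. ✗
v: successors {t}; <>(~q & ~p -> p) there: t:T. ✓
w: successors {t, v, w}; <>(~q & ~p -> p) there: t:T, v:F, w:T. ✗
Satisfying worlds: {v}.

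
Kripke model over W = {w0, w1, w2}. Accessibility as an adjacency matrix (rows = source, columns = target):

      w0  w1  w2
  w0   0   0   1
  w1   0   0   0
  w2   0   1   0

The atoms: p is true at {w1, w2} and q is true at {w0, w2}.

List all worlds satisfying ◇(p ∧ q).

w0: successors {w2}; p ∧ q there: w2:T. ✓
w1: no successors, so ◇(p ∧ q) fails. ✗
w2: successors {w1}; p ∧ q there: w1:F. ✗

{w0}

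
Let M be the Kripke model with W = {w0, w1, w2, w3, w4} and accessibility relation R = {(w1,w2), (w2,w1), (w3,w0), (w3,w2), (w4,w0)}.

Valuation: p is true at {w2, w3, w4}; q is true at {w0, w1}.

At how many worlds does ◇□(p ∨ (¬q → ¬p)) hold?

w0: no successors, so ◇□(p ∨ (¬q → ¬p)) fails. ✗
w1: successors {w2}; □(p ∨ (¬q → ¬p)) there: w2:T. ✓
w2: successors {w1}; □(p ∨ (¬q → ¬p)) there: w1:T. ✓
w3: successors {w0, w2}; □(p ∨ (¬q → ¬p)) there: w0:T, w2:T. ✓
w4: successors {w0}; □(p ∨ (¬q → ¬p)) there: w0:T. ✓
Satisfying worlds: {w1, w2, w3, w4}.

4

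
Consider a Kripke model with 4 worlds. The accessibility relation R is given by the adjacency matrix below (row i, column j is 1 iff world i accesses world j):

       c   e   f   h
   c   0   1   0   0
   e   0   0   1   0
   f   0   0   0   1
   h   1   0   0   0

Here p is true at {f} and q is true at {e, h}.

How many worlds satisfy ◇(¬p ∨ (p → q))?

c: successors {e}; ¬p ∨ (p → q) there: e:T. ✓
e: successors {f}; ¬p ∨ (p → q) there: f:F. ✗
f: successors {h}; ¬p ∨ (p → q) there: h:T. ✓
h: successors {c}; ¬p ∨ (p → q) there: c:T. ✓
Satisfying worlds: {c, f, h}.

3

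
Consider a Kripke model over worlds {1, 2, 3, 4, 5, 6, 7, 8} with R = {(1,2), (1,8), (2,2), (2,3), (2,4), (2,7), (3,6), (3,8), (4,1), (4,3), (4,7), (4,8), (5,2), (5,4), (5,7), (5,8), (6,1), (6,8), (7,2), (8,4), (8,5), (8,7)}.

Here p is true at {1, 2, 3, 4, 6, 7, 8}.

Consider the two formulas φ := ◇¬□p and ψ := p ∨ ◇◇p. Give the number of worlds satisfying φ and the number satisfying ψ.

5 and 8

For ◇¬□p:
1: successors {2, 8}; ¬□p there: 2:F, 8:T. ✓
2: successors {2, 3, 4, 7}; ¬□p there: 2:F, 3:F, 4:F, 7:F. ✗
3: successors {6, 8}; ¬□p there: 6:F, 8:T. ✓
4: successors {1, 3, 7, 8}; ¬□p there: 1:F, 3:F, 7:F, 8:T. ✓
5: successors {2, 4, 7, 8}; ¬□p there: 2:F, 4:F, 7:F, 8:T. ✓
6: successors {1, 8}; ¬□p there: 1:F, 8:T. ✓
7: successors {2}; ¬□p there: 2:F. ✗
8: successors {4, 5, 7}; ¬□p there: 4:F, 5:F, 7:F. ✗
— 5 worlds.
For p ∨ ◇◇p:
1: p is T, ◇◇p is T. ✓
2: p is T, ◇◇p is T. ✓
3: p is T, ◇◇p is T. ✓
4: p is T, ◇◇p is T. ✓
5: p is F, ◇◇p is T. ✓
6: p is T, ◇◇p is T. ✓
7: p is T, ◇◇p is T. ✓
8: p is T, ◇◇p is T. ✓
— 8 worlds.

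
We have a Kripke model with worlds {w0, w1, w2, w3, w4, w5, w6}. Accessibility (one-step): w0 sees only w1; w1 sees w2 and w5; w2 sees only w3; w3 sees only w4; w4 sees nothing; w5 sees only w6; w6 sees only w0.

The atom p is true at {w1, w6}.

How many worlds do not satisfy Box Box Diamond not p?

3

w0: successors {w1}; Box Diamond not p there: w1:F. ✗
w1: successors {w2, w5}; Box Diamond not p there: w2:T, w5:T. ✓
w2: successors {w3}; Box Diamond not p there: w3:F. ✗
w3: successors {w4}; Box Diamond not p there: w4:T. ✓
w4: no successors, so Box Box Diamond not p holds vacuously. ✓
w5: successors {w6}; Box Diamond not p there: w6:F. ✗
w6: successors {w0}; Box Diamond not p there: w0:T. ✓
Satisfying worlds: {w1, w3, w4, w6}.
So Box Box Diamond not p fails at the other 3 worlds.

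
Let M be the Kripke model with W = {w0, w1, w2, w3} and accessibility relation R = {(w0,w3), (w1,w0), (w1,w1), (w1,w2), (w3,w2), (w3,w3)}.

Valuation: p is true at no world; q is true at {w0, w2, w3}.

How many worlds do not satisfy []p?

3

w0: successors {w3}; p there: w3:F. ✗
w1: successors {w0, w1, w2}; p there: w0:F, w1:F, w2:F. ✗
w2: no successors, so []p holds vacuously. ✓
w3: successors {w2, w3}; p there: w2:F, w3:F. ✗
Satisfying worlds: {w2}.
So []p fails at the other 3 worlds.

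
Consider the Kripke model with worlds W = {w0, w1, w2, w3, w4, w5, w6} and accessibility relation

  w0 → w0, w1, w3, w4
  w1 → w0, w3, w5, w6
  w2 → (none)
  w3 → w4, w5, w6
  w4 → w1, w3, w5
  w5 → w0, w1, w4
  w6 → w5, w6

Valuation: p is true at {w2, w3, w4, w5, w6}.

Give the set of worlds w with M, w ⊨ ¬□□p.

{w0, w1, w3, w4, w5, w6}

w0: □□p is F. ✓
w1: □□p is F. ✓
w2: □□p is T. ✗
w3: □□p is F. ✓
w4: □□p is F. ✓
w5: □□p is F. ✓
w6: □□p is F. ✓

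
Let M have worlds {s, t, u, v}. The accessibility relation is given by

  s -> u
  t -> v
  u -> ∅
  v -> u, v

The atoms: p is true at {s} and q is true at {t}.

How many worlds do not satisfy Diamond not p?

1

s: successors {u}; not p there: u:T. ✓
t: successors {v}; not p there: v:T. ✓
u: no successors, so Diamond not p fails. ✗
v: successors {u, v}; not p there: u:T, v:T. ✓
Satisfying worlds: {s, t, v}.
So Diamond not p fails at the other 1 world.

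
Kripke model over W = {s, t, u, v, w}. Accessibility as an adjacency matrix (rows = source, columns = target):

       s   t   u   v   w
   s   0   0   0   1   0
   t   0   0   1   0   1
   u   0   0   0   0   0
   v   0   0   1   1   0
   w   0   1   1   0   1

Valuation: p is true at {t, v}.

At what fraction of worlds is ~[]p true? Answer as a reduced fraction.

s: []p is T. ✗
t: []p is F. ✓
u: []p is T. ✗
v: []p is F. ✓
w: []p is F. ✓
That's 3 of 5 worlds, so 3/5.

3/5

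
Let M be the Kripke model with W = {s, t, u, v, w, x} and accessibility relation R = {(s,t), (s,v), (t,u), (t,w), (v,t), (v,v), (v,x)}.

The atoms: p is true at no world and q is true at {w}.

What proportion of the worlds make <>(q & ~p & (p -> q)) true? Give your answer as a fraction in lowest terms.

s: successors {t, v}; q & ~p & (p -> q) there: t:F, v:F. ✗
t: successors {u, w}; q & ~p & (p -> q) there: u:F, w:T. ✓
u: no successors, so <>(q & ~p & (p -> q)) fails. ✗
v: successors {t, v, x}; q & ~p & (p -> q) there: t:F, v:F, x:F. ✗
w: no successors, so <>(q & ~p & (p -> q)) fails. ✗
x: no successors, so <>(q & ~p & (p -> q)) fails. ✗
That's 1 of 6 worlds, so 1/6.

1/6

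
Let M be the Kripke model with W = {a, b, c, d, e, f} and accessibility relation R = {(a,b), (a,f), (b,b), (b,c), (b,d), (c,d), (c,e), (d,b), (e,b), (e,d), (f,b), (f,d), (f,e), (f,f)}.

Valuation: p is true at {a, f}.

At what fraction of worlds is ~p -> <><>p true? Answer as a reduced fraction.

a: ~p is F, <><>p is T. ✓
b: ~p is T, <><>p is F. ✗
c: ~p is T, <><>p is F. ✗
d: ~p is T, <><>p is F. ✗
e: ~p is T, <><>p is F. ✗
f: ~p is F, <><>p is T. ✓
That's 2 of 6 worlds, so 2/6 = 1/3.

1/3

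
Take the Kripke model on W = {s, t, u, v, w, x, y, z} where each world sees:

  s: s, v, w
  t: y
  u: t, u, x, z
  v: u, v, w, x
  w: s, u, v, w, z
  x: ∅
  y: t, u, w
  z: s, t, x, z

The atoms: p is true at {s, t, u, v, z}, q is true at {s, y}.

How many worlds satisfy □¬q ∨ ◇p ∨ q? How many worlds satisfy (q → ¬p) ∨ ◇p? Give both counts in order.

For □¬q ∨ ◇p ∨ q:
s: □¬q ∨ ◇p is T, q is T. ✓
t: □¬q ∨ ◇p is F, q is F. ✗
u: □¬q ∨ ◇p is T, q is F. ✓
v: □¬q ∨ ◇p is T, q is F. ✓
w: □¬q ∨ ◇p is T, q is F. ✓
x: □¬q ∨ ◇p is T, q is F. ✓
y: □¬q ∨ ◇p is T, q is T. ✓
z: □¬q ∨ ◇p is T, q is F. ✓
— 7 worlds.
For (q → ¬p) ∨ ◇p:
s: q → ¬p is F, ◇p is T. ✓
t: q → ¬p is T, ◇p is F. ✓
u: q → ¬p is T, ◇p is T. ✓
v: q → ¬p is T, ◇p is T. ✓
w: q → ¬p is T, ◇p is T. ✓
x: q → ¬p is T, ◇p is F. ✓
y: q → ¬p is T, ◇p is T. ✓
z: q → ¬p is T, ◇p is T. ✓
— 8 worlds.

7 and 8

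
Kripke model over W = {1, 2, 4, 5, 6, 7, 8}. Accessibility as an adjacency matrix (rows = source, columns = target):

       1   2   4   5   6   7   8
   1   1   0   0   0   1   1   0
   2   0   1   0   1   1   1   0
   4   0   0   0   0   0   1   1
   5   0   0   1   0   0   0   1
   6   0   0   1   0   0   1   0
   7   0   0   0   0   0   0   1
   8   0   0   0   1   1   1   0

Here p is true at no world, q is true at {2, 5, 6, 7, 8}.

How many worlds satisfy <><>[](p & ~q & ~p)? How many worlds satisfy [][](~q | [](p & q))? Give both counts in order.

For <><>[](p & ~q & ~p):
1: successors {1, 6, 7}; <>[](p & ~q & ~p) there: 1:F, 6:F, 7:F. ✗
2: successors {2, 5, 6, 7}; <>[](p & ~q & ~p) there: 2:F, 5:F, 6:F, 7:F. ✗
4: successors {7, 8}; <>[](p & ~q & ~p) there: 7:F, 8:F. ✗
5: successors {4, 8}; <>[](p & ~q & ~p) there: 4:F, 8:F. ✗
6: successors {4, 7}; <>[](p & ~q & ~p) there: 4:F, 7:F. ✗
7: successors {8}; <>[](p & ~q & ~p) there: 8:F. ✗
8: successors {5, 6, 7}; <>[](p & ~q & ~p) there: 5:F, 6:F, 7:F. ✗
— 0 worlds.
For [][](~q | [](p & q)):
1: successors {1, 6, 7}; [](~q | [](p & q)) there: 1:F, 6:F, 7:F. ✗
2: successors {2, 5, 6, 7}; [](~q | [](p & q)) there: 2:F, 5:F, 6:F, 7:F. ✗
4: successors {7, 8}; [](~q | [](p & q)) there: 7:F, 8:F. ✗
5: successors {4, 8}; [](~q | [](p & q)) there: 4:F, 8:F. ✗
6: successors {4, 7}; [](~q | [](p & q)) there: 4:F, 7:F. ✗
7: successors {8}; [](~q | [](p & q)) there: 8:F. ✗
8: successors {5, 6, 7}; [](~q | [](p & q)) there: 5:F, 6:F, 7:F. ✗
— 0 worlds.

0 and 0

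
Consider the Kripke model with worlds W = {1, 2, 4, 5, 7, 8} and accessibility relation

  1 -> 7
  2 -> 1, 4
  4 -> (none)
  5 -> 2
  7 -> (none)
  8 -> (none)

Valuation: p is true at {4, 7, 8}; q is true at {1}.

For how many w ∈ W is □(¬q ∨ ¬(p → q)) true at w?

5

1: successors {7}; ¬q ∨ ¬(p → q) there: 7:T. ✓
2: successors {1, 4}; ¬q ∨ ¬(p → q) there: 1:F, 4:T. ✗
4: no successors, so □(¬q ∨ ¬(p → q)) holds vacuously. ✓
5: successors {2}; ¬q ∨ ¬(p → q) there: 2:T. ✓
7: no successors, so □(¬q ∨ ¬(p → q)) holds vacuously. ✓
8: no successors, so □(¬q ∨ ¬(p → q)) holds vacuously. ✓
Satisfying worlds: {1, 4, 5, 7, 8}.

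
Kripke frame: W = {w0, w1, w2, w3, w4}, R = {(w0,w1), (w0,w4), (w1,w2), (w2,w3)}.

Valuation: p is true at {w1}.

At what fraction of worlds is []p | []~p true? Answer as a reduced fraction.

w0: []p is F, []~p is F. ✗
w1: []p is F, []~p is T. ✓
w2: []p is F, []~p is T. ✓
w3: []p is T, []~p is T. ✓
w4: []p is T, []~p is T. ✓
That's 4 of 5 worlds, so 4/5.

4/5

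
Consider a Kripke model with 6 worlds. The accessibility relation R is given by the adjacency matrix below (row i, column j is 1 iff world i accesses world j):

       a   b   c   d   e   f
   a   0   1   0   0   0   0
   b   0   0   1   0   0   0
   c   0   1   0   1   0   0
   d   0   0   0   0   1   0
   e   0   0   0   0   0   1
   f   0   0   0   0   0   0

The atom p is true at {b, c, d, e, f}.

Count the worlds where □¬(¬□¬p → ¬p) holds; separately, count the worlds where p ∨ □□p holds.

5 and 6

For □¬(¬□¬p → ¬p):
a: successors {b}; ¬(¬□¬p → ¬p) there: b:T. ✓
b: successors {c}; ¬(¬□¬p → ¬p) there: c:T. ✓
c: successors {b, d}; ¬(¬□¬p → ¬p) there: b:T, d:T. ✓
d: successors {e}; ¬(¬□¬p → ¬p) there: e:T. ✓
e: successors {f}; ¬(¬□¬p → ¬p) there: f:F. ✗
f: no successors, so □¬(¬□¬p → ¬p) holds vacuously. ✓
— 5 worlds.
For p ∨ □□p:
a: p is F, □□p is T. ✓
b: p is T, □□p is T. ✓
c: p is T, □□p is T. ✓
d: p is T, □□p is T. ✓
e: p is T, □□p is T. ✓
f: p is T, □□p is T. ✓
— 6 worlds.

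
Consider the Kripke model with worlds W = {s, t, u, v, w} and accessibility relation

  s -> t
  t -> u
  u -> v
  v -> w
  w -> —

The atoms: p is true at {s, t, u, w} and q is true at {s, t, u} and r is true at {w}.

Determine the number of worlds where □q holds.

s: successors {t}; q there: t:T. ✓
t: successors {u}; q there: u:T. ✓
u: successors {v}; q there: v:F. ✗
v: successors {w}; q there: w:F. ✗
w: no successors, so □q holds vacuously. ✓
Satisfying worlds: {s, t, w}.

3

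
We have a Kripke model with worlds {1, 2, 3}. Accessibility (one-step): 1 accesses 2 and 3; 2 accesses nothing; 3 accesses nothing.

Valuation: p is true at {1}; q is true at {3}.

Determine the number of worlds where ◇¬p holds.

1: successors {2, 3}; ¬p there: 2:T, 3:T. ✓
2: no successors, so ◇¬p fails. ✗
3: no successors, so ◇¬p fails. ✗
Satisfying worlds: {1}.

1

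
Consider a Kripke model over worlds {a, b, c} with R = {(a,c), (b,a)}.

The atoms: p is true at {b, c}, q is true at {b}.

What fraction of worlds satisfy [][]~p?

2/3

a: successors {c}; []~p there: c:T. ✓
b: successors {a}; []~p there: a:F. ✗
c: no successors, so [][]~p holds vacuously. ✓
That's 2 of 3 worlds, so 2/3.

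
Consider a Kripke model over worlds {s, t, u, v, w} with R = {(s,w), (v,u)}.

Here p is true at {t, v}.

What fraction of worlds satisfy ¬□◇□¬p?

s: □◇□¬p is F. ✓
t: □◇□¬p is T. ✗
u: □◇□¬p is T. ✗
v: □◇□¬p is F. ✓
w: □◇□¬p is T. ✗
That's 2 of 5 worlds, so 2/5.

2/5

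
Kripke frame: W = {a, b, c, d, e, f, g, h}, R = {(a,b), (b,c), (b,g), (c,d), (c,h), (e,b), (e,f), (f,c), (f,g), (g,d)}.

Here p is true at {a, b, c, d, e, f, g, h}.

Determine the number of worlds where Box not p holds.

2

a: successors {b}; not p there: b:F. ✗
b: successors {c, g}; not p there: c:F, g:F. ✗
c: successors {d, h}; not p there: d:F, h:F. ✗
d: no successors, so Box not p holds vacuously. ✓
e: successors {b, f}; not p there: b:F, f:F. ✗
f: successors {c, g}; not p there: c:F, g:F. ✗
g: successors {d}; not p there: d:F. ✗
h: no successors, so Box not p holds vacuously. ✓
Satisfying worlds: {d, h}.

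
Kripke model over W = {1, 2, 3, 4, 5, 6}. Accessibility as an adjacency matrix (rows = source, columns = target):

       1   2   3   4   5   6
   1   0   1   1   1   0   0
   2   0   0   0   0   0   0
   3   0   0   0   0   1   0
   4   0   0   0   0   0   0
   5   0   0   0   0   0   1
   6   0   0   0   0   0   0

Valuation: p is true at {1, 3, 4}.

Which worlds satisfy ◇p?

{1}

1: successors {2, 3, 4}; p there: 2:F, 3:T, 4:T. ✓
2: no successors, so ◇p fails. ✗
3: successors {5}; p there: 5:F. ✗
4: no successors, so ◇p fails. ✗
5: successors {6}; p there: 6:F. ✗
6: no successors, so ◇p fails. ✗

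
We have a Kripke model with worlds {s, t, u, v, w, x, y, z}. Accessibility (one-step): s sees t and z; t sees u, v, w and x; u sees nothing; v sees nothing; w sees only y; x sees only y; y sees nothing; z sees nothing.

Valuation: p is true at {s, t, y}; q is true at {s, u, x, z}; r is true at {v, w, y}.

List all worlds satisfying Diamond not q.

s: successors {t, z}; not q there: t:T, z:F. ✓
t: successors {u, v, w, x}; not q there: u:F, v:T, w:T, x:F. ✓
u: no successors, so Diamond not q fails. ✗
v: no successors, so Diamond not q fails. ✗
w: successors {y}; not q there: y:T. ✓
x: successors {y}; not q there: y:T. ✓
y: no successors, so Diamond not q fails. ✗
z: no successors, so Diamond not q fails. ✗

{s, t, w, x}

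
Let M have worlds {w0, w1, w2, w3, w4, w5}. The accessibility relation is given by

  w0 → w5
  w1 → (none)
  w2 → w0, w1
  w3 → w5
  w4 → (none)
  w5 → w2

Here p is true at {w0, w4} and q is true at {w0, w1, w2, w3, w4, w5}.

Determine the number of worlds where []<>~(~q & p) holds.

5

w0: successors {w5}; <>~(~q & p) there: w5:T. ✓
w1: no successors, so []<>~(~q & p) holds vacuously. ✓
w2: successors {w0, w1}; <>~(~q & p) there: w0:T, w1:F. ✗
w3: successors {w5}; <>~(~q & p) there: w5:T. ✓
w4: no successors, so []<>~(~q & p) holds vacuously. ✓
w5: successors {w2}; <>~(~q & p) there: w2:T. ✓
Satisfying worlds: {w0, w1, w3, w4, w5}.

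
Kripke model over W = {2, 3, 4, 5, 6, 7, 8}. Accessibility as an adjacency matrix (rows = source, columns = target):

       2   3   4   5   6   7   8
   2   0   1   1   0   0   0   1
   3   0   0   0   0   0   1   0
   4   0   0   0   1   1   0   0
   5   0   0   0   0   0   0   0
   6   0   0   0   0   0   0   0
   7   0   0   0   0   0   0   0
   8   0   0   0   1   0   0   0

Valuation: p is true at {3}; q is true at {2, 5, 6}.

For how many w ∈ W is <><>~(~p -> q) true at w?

2: successors {3, 4, 8}; <>~(~p -> q) there: 3:T, 4:F, 8:F. ✓
3: successors {7}; <>~(~p -> q) there: 7:F. ✗
4: successors {5, 6}; <>~(~p -> q) there: 5:F, 6:F. ✗
5: no successors, so <><>~(~p -> q) fails. ✗
6: no successors, so <><>~(~p -> q) fails. ✗
7: no successors, so <><>~(~p -> q) fails. ✗
8: successors {5}; <>~(~p -> q) there: 5:F. ✗
Satisfying worlds: {2}.

1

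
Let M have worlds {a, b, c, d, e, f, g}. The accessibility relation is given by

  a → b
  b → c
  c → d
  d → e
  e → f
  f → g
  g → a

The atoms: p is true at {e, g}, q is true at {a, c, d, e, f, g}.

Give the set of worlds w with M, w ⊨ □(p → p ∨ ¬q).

{a, b, c, d, e, f, g}

a: successors {b}; p → p ∨ ¬q there: b:T. ✓
b: successors {c}; p → p ∨ ¬q there: c:T. ✓
c: successors {d}; p → p ∨ ¬q there: d:T. ✓
d: successors {e}; p → p ∨ ¬q there: e:T. ✓
e: successors {f}; p → p ∨ ¬q there: f:T. ✓
f: successors {g}; p → p ∨ ¬q there: g:T. ✓
g: successors {a}; p → p ∨ ¬q there: a:T. ✓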